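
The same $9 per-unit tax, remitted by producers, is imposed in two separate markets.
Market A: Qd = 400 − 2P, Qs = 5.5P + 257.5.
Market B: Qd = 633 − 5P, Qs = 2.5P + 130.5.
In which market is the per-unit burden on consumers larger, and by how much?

Market A: pre-tax P* = $19, Q* = 362; post-tax Q = 348.8; per-unit burden on consumers = $6.6.
Market B: pre-tax P* = $67, Q* = 298; post-tax Q = 283; per-unit burden on consumers = $3.
Difference: $6.6 vs $3 → market A is larger by $3.6.

Market A, by $3.6.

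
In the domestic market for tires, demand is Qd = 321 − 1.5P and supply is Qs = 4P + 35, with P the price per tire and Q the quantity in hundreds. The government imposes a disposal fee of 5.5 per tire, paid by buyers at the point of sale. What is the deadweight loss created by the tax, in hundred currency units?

Deadweight loss = 16.5 hundred.

Before the tax: set 321 − 1.5P = 4P + 35 → P* = 52, Q* = 243.
With the tax collected from buyers, demand (in seller-price terms) shifts: Qd = 321 − 1.5(P + 5.5).
Solving gives Q = 237 with buyers paying 56 and producers receiving 50.5 (the 5.5 wedge).
Quantity falls by |ΔQ| = |243 − 237| = 6.
DWL = ½ · t · |ΔQ| = ½ · 5.5 · 6 = 16.5.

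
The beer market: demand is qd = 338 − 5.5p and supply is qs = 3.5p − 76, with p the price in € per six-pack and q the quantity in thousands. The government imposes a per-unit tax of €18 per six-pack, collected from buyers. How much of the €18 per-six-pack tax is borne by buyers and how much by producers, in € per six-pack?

Before the tax: set 338 − 5.5p = 3.5p − 76 → p* = €46, q* = 85.
With the tax collected from buyers, demand (in seller-price terms) shifts: qd = 338 − 5.5(p + 18).
Solving gives q = 46.5 with buyers paying €53 and producers receiving €35 (the €18 wedge).
Burden on buyers: €7; on producers: €11. (They sum to €18.)
The less price-elastic side of the market bears the larger share of a per-unit tax.

Buyers bear €7 per six-pack; producers bear €11 per six-pack.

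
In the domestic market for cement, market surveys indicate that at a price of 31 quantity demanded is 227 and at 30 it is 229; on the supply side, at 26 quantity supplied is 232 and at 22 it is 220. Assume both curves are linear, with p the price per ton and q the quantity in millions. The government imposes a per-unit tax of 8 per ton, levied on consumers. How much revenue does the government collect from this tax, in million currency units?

Demand slope: (229 − 227)/(30 − 31) = -2, so qd = 289 − 2p.
Supply slope: (220 − 232)/(22 − 26) = 3, so qs = 3p + 154.
Without the tax, 289 − 2p = 3p + 154 gives 5p = 135, so p* = 27 and q* = 235.
With the tax collected from consumers, demand (in seller-price terms) shifts: qd = 289 − 2(p + 8).
New equilibrium: consumers pay 31.8, sellers receive 23.8, q = 225.4. (Wedge: pb − ps = 8.)
Revenue = t · Q = 8 · 225.4 = 1803.2.

Tax revenue = 1803.2 million.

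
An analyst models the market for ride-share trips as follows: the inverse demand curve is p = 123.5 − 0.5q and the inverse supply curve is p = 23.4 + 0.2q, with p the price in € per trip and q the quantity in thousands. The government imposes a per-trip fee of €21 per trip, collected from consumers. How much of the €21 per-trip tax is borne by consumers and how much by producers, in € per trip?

Consumers bear €15 per trip; producers bear €6 per trip.

Rewrite in direct form: qd = 247 − 2p and qs = 5p − 117.
Before the tax: set 247 − 2p = 5p − 117 → p* = €52, q* = 143.
With the tax collected from consumers, demand (in seller-price terms) shifts: qd = 247 − 2(p + 21).
Solving gives q = 113 with consumers paying €67 and producers receiving €46 (the €21 wedge).
Burden on consumers: €15; on producers: €6. (They sum to €21.)
The less price-elastic side of the market bears the larger share of a per-unit tax.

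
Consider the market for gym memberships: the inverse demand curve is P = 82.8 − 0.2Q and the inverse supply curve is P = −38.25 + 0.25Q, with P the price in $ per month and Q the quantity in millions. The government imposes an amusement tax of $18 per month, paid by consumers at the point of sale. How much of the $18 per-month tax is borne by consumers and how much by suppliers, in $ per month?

Inverting to Q(P) form: Qd = 414 − 5P; Qs = 4P + 153.
Before the tax: set 414 − 5P = 4P + 153 → P* = $29, Q* = 269.
With the tax collected from consumers, demand (in seller-price terms) shifts: Qd = 414 − 5(P + 18).
New equilibrium: consumers pay $37, suppliers receive $19, Q = 229. (Wedge: Pb − Ps = 18.)
Burden on consumers: $8; on suppliers: $10. (They sum to $18.)

Consumers bear $8 per month; suppliers bear $10 per month.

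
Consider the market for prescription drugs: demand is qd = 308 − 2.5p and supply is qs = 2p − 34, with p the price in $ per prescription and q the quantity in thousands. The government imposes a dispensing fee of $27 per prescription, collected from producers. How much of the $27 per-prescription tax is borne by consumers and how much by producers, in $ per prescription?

Consumers bear $12 per prescription; producers bear $15 per prescription.

Without the tax, 308 − 2.5p = 2p − 34 gives 4.5p = 342, so p* = $76 and q* = 118.
With the tax collected from producers, supply shifts: qs = 2(p − 27) − 34.
New equilibrium: consumers pay $88, producers receive $61, q = 88. (Wedge: pb − ps = 27.)
Burden on consumers: $12; on producers: $15. (They sum to $27.)
The less price-elastic side of the market bears the larger share of a per-unit tax.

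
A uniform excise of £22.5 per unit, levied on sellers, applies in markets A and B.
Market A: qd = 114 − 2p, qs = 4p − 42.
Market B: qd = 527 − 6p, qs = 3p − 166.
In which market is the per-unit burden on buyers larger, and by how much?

Market A: pre-tax p* = £26, q* = 62; post-tax q = 32; per-unit burden on buyers = £15.
Market B: pre-tax p* = £77, q* = 65; post-tax q = 20; per-unit burden on buyers = £7.5.
Difference: £15 vs £7.5 → market A is larger by £7.5.

Market A, by £7.5.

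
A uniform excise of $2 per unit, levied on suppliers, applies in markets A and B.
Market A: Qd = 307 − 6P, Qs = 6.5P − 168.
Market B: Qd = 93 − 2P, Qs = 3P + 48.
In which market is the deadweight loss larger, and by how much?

Market A: pre-tax P* = $38, Q* = 79; post-tax Q = 72.76; deadweight loss = $6.24.
Market B: pre-tax P* = $9, Q* = 75; post-tax Q = 72.6; deadweight loss = $2.4.
Difference: $6.24 vs $2.4 → market A is larger by $3.84.

Market A, by $3.84.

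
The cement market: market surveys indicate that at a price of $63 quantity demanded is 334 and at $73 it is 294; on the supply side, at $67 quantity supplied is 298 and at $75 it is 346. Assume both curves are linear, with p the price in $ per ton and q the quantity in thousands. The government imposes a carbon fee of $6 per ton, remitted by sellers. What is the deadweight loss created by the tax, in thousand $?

Deadweight loss = $43.2 thousand.

Demand slope: (294 − 334)/(73 − 63) = -4, so qd = 586 − 4p.
Supply slope: (346 − 298)/(75 − 67) = 6, so qs = 6p − 104.
Without the tax, 586 − 4p = 6p − 104 gives 10p = 690, so p* = $69 and q* = 310.
With the tax collected from sellers, supply shifts: qs = 6(p − 6) − 104.
Solving gives q = 295.6 with buyers paying $72.6 and sellers receiving $66.6 (the $6 wedge).
Quantity falls by |ΔQ| = |310 − 295.6| = 14.4.
DWL = ½ · t · |ΔQ| = ½ · 6 · 14.4 = $43.2.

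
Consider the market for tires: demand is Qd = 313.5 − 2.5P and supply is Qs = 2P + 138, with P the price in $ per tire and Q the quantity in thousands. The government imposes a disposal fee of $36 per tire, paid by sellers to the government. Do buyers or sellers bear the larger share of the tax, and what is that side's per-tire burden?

Sellers bear the larger share: $20 per tire.

Before the tax: set 313.5 − 2.5P = 2P + 138 → P* = $39, Q* = 216.
With the tax collected from sellers, supply shifts: Qs = 2(P − 36) + 138.
Solving gives Q = 176 with buyers paying $55 and sellers receiving $19 (the $36 wedge).
Per-tire burden: buyers $16, sellers $20.
Sellers take the larger share because supply is less price-elastic here (demand slope 2.5 vs supply slope 2).
The less price-elastic side of the market bears the larger share of a per-unit tax.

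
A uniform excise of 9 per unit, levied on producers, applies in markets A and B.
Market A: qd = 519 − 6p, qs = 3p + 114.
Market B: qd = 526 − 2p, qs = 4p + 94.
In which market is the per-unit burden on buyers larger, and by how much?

Market B, by 3.

Market A: pre-tax p* = 45, q* = 249; post-tax q = 231; per-unit burden on buyers = 3.
Market B: pre-tax p* = 72, q* = 382; post-tax q = 370; per-unit burden on buyers = 6.
Difference: 3 vs 6 → market B is larger by 3.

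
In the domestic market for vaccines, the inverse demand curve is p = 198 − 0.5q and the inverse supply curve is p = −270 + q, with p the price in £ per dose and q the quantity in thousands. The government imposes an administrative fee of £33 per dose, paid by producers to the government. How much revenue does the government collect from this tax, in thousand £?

Tax revenue = £9570 thousand.

Inverting to q(p) form: qd = 396 − 2p; qs = p + 270.
Before the tax: set 396 − 2p = p + 270 → p* = £42, q* = 312.
With the tax collected from producers, supply shifts: qs = (p − 33) + 270.
Solving gives q = 290 with consumers paying £53 and producers receiving £20 (the £33 wedge).
Revenue = t · Q = 33 · 290 = £9570.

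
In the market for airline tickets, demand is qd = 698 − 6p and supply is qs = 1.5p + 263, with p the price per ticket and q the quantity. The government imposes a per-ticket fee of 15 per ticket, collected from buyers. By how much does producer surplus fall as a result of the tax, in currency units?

Without the tax, 698 − 6p = 1.5p + 263 gives 7.5p = 435, so p* = 58 and q* = 350.
With the tax collected from buyers, demand (in seller-price terms) shifts: qd = 698 − 6(p + 15).
Solving gives q = 332 with buyers paying 61 and sellers receiving 46 (the 15 wedge).
ΔPS is the trapezoid between Q = 332 and Q = 350 of height 12: ½ · (350 + 332) · 12 = 4092.

Producer surplus falls by 4092.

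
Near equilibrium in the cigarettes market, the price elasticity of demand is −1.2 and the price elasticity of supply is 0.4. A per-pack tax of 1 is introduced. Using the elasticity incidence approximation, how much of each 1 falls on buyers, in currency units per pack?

Incidence ratio: buyers' share ≈ εs / (εs + |εd|) = 0.4 / (0.4 + 1.2) = 0.25.
So buyers bear ≈ 0.25 × 1 = 0.25; suppliers bear 0.75.

Buyers bear ≈ 0.25 per pack.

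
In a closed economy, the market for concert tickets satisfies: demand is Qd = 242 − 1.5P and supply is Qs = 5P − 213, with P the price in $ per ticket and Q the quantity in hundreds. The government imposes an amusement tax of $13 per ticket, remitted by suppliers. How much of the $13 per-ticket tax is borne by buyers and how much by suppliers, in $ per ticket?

Without the tax, 242 − 1.5P = 5P − 213 gives 6.5P = 455, so P* = $70 and Q* = 137.
With the tax collected from suppliers, supply shifts: Qs = 5(P − 13) − 213.
Solving gives Q = 122 with buyers paying $80 and suppliers receiving $67 (the $13 wedge).
Burden on buyers: $10; on suppliers: $3. (They sum to $13.)
The less price-elastic side of the market bears the larger share of a per-unit tax.

Buyers bear $10 per ticket; suppliers bear $3 per ticket.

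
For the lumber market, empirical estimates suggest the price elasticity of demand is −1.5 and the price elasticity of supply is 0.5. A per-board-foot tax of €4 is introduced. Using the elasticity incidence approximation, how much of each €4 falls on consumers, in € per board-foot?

Incidence ratio: consumers' share ≈ εs / (εs + |εd|) = 0.5 / (0.5 + 1.5) = 0.25.
So consumers bear ≈ 0.25 × €4 = €1; suppliers bear €3.

Consumers bear ≈ €1 per board-foot.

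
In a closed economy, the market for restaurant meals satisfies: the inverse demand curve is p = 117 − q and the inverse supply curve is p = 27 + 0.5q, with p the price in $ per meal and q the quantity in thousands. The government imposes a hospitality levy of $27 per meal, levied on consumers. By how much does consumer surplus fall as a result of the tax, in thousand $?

Inverting to q(p) form: qd = 117 − p; qs = 2p − 54.
Without the tax, 117 − p = 2p − 54 gives 3p = 171, so p* = $57 and q* = 60.
With the tax collected from consumers, demand (in seller-price terms) shifts: qd = 117 − (p + 27).
New equilibrium: consumers pay $75, suppliers receive $48, q = 42. (Wedge: pb − ps = 27.)
ΔCS is the trapezoid between Q = 42 and Q = 60 of height $18: ½ · (60 + 42) · 18 = $918.

Consumer surplus falls by $918 thousand.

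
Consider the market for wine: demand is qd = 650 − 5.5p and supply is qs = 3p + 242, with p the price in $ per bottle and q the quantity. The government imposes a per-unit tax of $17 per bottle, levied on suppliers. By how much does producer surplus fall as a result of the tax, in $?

Producer surplus falls by $4064.5.

Before the tax: set 650 − 5.5p = 3p + 242 → p* = $48, q* = 386.
With the tax collected from suppliers, supply shifts: qs = 3(p − 17) + 242.
New equilibrium: consumers pay $54, suppliers receive $37, q = 353. (Wedge: pb − ps = 17.)
ΔPS is the trapezoid between Q = 353 and Q = 386 of height $11: ½ · (386 + 353) · 11 = $4064.5.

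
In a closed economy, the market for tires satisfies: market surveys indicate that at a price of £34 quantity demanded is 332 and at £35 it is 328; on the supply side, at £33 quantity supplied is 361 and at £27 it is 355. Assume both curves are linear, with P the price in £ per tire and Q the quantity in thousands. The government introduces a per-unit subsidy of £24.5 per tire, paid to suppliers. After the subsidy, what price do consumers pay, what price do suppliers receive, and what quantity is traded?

Consumers pay £23.1; suppliers receive £47.6; quantity = 375.6.

Demand slope: (328 − 332)/(35 − 34) = -4, so Qd = 468 − 4P.
Supply slope: (355 − 361)/(27 − 33) = 1, so Qs = P + 328.
Without the subsidy, 468 − 4P = P + 328 gives 5P = 140, so P* = £28 and Q* = 356.
With a per-unit subsidy paid to suppliers, each receives P + 24.5 per unit sold, so supply becomes Qs = (P + 24.5) + 328.
New equilibrium: consumers pay £23.1, suppliers receive £47.6, Q = 375.6. (Wedge: Pb − Ps = −24.5.)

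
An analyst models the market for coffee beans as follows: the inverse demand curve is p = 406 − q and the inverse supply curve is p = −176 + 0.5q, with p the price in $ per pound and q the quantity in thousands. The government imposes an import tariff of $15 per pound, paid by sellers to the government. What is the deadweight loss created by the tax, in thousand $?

Inverting to q(p) form: qd = 406 − p; qs = 2p + 352.
Without the tax, 406 − p = 2p + 352 gives 3p = 54, so p* = $18 and q* = 388.
With the tax collected from sellers, supply shifts: qs = 2(p − 15) + 352.
Solving gives q = 378 with buyers paying $28 and sellers receiving $13 (the $15 wedge).
Quantity falls by |ΔQ| = |388 − 378| = 10.
DWL = ½ · t · |ΔQ| = ½ · 15 · 10 = $75.

Deadweight loss = $75 thousand.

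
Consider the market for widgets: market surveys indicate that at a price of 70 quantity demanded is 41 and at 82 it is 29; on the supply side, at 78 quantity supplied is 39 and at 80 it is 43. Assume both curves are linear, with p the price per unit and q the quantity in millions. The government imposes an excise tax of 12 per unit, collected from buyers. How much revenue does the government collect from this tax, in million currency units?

Demand slope: (29 − 41)/(82 − 70) = -1, so qd = 111 − p.
Supply slope: (43 − 39)/(80 − 78) = 2, so qs = 2p − 117.
Before the tax: set 111 − p = 2p − 117 → p* = 76, q* = 35.
With the tax collected from buyers, demand (in seller-price terms) shifts: qd = 111 − (p + 12).
Solving gives q = 27 with buyers paying 84 and producers receiving 72 (the 12 wedge).
Revenue = t · Q = 12 · 27 = 324.

Tax revenue = 324 million.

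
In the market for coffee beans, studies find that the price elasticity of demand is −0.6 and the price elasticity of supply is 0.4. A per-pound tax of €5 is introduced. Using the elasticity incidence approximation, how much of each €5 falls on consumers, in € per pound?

Consumers bear ≈ €2 per pound.

Incidence ratio: consumers' share ≈ εs / (εs + |εd|) = 0.4 / (0.4 + 0.6) = 0.4.
So consumers bear ≈ 0.4 × €5 = €2; producers bear €3.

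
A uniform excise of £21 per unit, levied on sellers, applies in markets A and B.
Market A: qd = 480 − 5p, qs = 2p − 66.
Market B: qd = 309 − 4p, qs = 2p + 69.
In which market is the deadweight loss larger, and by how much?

Market A, by £21.

Market A: pre-tax p* = £78, q* = 90; post-tax q = 60; deadweight loss = £315.
Market B: pre-tax p* = £40, q* = 149; post-tax q = 121; deadweight loss = £294.
Difference: £315 vs £294 → market A is larger by £21.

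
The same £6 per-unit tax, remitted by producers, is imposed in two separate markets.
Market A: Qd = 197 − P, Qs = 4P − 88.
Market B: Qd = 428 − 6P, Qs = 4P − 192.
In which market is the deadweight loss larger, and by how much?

Market A: pre-tax P* = £57, Q* = 140; post-tax Q = 135.2; deadweight loss = £14.4.
Market B: pre-tax P* = £62, Q* = 56; post-tax Q = 41.6; deadweight loss = £43.2.
Difference: £14.4 vs £43.2 → market B is larger by £28.8.

Market B, by £28.8.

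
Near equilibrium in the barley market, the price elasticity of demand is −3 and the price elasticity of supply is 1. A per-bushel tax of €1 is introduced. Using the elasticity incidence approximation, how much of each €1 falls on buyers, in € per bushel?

Incidence ratio: buyers' share ≈ εs / (εs + |εd|) = 1 / (1 + 3) = 0.25.
So buyers bear ≈ 0.25 × €1 = €0.25; producers bear €0.75.

Buyers bear ≈ €0.25 per bushel.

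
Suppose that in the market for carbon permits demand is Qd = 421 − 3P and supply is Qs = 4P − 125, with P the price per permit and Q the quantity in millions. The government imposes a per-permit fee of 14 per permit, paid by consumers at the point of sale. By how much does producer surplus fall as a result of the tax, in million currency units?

Producer surplus falls by 1050 million.

Without the tax, 421 − 3P = 4P − 125 gives 7P = 546, so P* = 78 and Q* = 187.
With the tax collected from consumers, demand (in seller-price terms) shifts: Qd = 421 − 3(P + 14).
New equilibrium: consumers pay 86, sellers receive 72, Q = 163. (Wedge: Pb − Ps = 14.)
ΔPS is the trapezoid between Q = 163 and Q = 187 of height 6: ½ · (187 + 163) · 6 = 1050.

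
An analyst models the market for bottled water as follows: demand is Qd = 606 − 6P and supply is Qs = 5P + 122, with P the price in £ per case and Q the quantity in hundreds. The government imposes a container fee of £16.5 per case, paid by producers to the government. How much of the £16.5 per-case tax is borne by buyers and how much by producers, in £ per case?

Before the tax: set 606 − 6P = 5P + 122 → P* = £44, Q* = 342.
With the tax collected from producers, supply shifts: Qs = 5(P − 16.5) + 122.
New equilibrium: buyers pay £51.5, producers receive £35, Q = 297. (Wedge: Pb − Ps = 16.5.)
Burden on buyers: £7.5; on producers: £9. (They sum to £16.5.)
The less price-elastic side of the market bears the larger share of a per-unit tax.

Buyers bear £7.5 per case; producers bear £9 per case.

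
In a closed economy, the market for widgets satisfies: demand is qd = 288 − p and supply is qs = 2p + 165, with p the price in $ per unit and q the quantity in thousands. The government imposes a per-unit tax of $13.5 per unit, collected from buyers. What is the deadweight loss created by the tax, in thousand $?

Deadweight loss = $60.75 thousand.

Without the tax, 288 − p = 2p + 165 gives 3p = 123, so p* = $41 and q* = 247.
With the tax collected from buyers, demand (in seller-price terms) shifts: qd = 288 − (p + 13.5).
Solving gives q = 238 with buyers paying $50 and producers receiving $36.5 (the $13.5 wedge).
Quantity falls by |ΔQ| = |247 − 238| = 9.
DWL = ½ · t · |ΔQ| = ½ · 13.5 · 9 = $60.75.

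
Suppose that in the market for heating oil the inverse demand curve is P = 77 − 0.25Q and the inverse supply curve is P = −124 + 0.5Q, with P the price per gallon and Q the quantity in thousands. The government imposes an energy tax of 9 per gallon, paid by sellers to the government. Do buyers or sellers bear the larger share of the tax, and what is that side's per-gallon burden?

Inverting to Q(P) form: Qd = 308 − 4P; Qs = 2P + 248.
Before the tax: set 308 − 4P = 2P + 248 → P* = 10, Q* = 268.
With the tax collected from sellers, supply shifts: Qs = 2(P − 9) + 248.
New equilibrium: buyers pay 13, sellers receive 4, Q = 256. (Wedge: Pb − Ps = 9.)
Per-gallon burden: buyers 3, sellers 6.
Sellers take the larger share because supply is less price-elastic here (demand slope 4 vs supply slope 2).
The less price-elastic side of the market bears the larger share of a per-unit tax.

Sellers bear the larger share: 6 per gallon.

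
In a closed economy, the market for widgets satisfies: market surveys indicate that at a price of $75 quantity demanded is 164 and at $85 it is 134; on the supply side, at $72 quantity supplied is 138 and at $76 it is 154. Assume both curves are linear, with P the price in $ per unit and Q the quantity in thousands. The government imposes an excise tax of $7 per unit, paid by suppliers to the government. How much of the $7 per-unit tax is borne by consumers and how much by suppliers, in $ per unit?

Consumers bear $4 per unit; suppliers bear $3 per unit.

Demand slope: (134 − 164)/(85 − 75) = -3, so Qd = 389 − 3P.
Supply slope: (154 − 138)/(76 − 72) = 4, so Qs = 4P − 150.
Before the tax: set 389 − 3P = 4P − 150 → P* = $77, Q* = 158.
With the tax collected from suppliers, supply shifts: Qs = 4(P − 7) − 150.
New equilibrium: consumers pay $81, suppliers receive $74, Q = 146. (Wedge: Pb − Ps = 7.)
Burden on consumers: $4; on suppliers: $3. (They sum to $7.)
The less price-elastic side of the market bears the larger share of a per-unit tax.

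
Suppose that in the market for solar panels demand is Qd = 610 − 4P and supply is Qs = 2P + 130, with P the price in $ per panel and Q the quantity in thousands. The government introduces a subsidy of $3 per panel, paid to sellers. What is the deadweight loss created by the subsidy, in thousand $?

Deadweight loss = $6 thousand.

Before the subsidy: set 610 − 4P = 2P + 130 → P* = $80, Q* = 290.
With a per-unit subsidy paid to sellers, each receives P + 3 per unit sold, so supply becomes Qs = 2(P + 3) + 130.
New equilibrium: buyers pay $79, sellers receive $82, Q = 294. (Wedge: Pb − Ps = −3.)
Quantity rises by |ΔQ| = |290 − 294| = 4.
DWL = ½ · t · |ΔQ| = ½ · 3 · 4 = $6.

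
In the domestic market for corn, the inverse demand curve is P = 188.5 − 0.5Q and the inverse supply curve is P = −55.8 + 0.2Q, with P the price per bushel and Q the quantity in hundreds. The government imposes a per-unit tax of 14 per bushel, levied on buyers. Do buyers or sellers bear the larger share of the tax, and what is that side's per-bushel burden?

Buyers bear the larger share: 10 per bushel.

Inverting to Q(P) form: Qd = 377 − 2P; Qs = 5P + 279.
Without the tax, 377 − 2P = 5P + 279 gives 7P = 98, so P* = 14 and Q* = 349.
With the tax collected from buyers, demand (in seller-price terms) shifts: Qd = 377 − 2(P + 14).
New equilibrium: buyers pay 24, sellers receive 10, Q = 329. (Wedge: Pb − Ps = 14.)
Per-bushel burden: buyers 10, sellers 4.
Buyers take the larger share because demand is less price-elastic here (demand slope 2 vs supply slope 5).
The less price-elastic side of the market bears the larger share of a per-unit tax.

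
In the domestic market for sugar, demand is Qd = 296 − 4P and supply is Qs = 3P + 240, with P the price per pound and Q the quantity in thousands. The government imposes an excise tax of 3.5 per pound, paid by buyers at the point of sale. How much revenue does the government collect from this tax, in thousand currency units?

Tax revenue = 903 thousand.

Before the tax: set 296 − 4P = 3P + 240 → P* = 8, Q* = 264.
With the tax collected from buyers, demand (in seller-price terms) shifts: Qd = 296 − 4(P + 3.5).
Solving gives Q = 258 with buyers paying 9.5 and suppliers receiving 6 (the 3.5 wedge).
Revenue = t · Q = 3.5 · 258 = 903.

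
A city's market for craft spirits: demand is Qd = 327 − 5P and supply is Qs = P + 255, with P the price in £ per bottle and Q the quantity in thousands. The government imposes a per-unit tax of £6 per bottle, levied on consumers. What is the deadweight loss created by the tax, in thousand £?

Deadweight loss = £15 thousand.

Before the tax: set 327 − 5P = P + 255 → P* = £12, Q* = 267.
With the tax collected from consumers, demand (in seller-price terms) shifts: Qd = 327 − 5(P + 6).
Solving gives Q = 262 with consumers paying £13 and suppliers receiving £7 (the £6 wedge).
Quantity falls by |ΔQ| = |267 − 262| = 5.
DWL = ½ · t · |ΔQ| = ½ · 6 · 5 = £15.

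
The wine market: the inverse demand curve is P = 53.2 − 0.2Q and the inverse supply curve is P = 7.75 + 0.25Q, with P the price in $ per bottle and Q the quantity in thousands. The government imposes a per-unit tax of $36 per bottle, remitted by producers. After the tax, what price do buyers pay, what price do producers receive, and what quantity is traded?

Rewrite in direct form: Qd = 266 − 5P and Qs = 4P − 31.
Without the tax, 266 − 5P = 4P − 31 gives 9P = 297, so P* = $33 and Q* = 101.
With the tax collected from producers, supply shifts: Qs = 4(P − 36) − 31.
Solving gives Q = 21 with buyers paying $49 and producers receiving $13 (the $36 wedge).
The less price-elastic side of the market bears the larger share of a per-unit tax.

Buyers pay $49; producers receive $13; quantity = 21.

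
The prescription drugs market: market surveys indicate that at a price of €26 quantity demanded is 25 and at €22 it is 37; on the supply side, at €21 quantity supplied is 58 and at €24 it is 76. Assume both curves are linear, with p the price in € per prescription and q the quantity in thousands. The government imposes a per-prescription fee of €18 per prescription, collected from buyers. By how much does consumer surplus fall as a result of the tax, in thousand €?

Consumer surplus falls by €336 thousand.

Demand slope: (37 − 25)/(22 − 26) = -3, so qd = 103 − 3p.
Supply slope: (76 − 58)/(24 − 21) = 6, so qs = 6p − 68.
Before the tax: set 103 − 3p = 6p − 68 → p* = €19, q* = 46.
With the tax collected from buyers, demand (in seller-price terms) shifts: qd = 103 − 3(p + 18).
New equilibrium: buyers pay €31, suppliers receive €13, q = 10. (Wedge: pb − ps = 18.)
ΔCS is the trapezoid between Q = 10 and Q = 46 of height €12: ½ · (46 + 10) · 12 = €336.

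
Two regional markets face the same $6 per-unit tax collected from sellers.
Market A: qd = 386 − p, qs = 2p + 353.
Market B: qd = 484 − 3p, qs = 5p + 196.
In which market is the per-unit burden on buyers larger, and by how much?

Market A, by $0.25.

Market A: pre-tax p* = $11, q* = 375; post-tax q = 371; per-unit burden on buyers = $4.
Market B: pre-tax p* = $36, q* = 376; post-tax q = 364.75; per-unit burden on buyers = $3.75.
Difference: $4 vs $3.75 → market A is larger by $0.25.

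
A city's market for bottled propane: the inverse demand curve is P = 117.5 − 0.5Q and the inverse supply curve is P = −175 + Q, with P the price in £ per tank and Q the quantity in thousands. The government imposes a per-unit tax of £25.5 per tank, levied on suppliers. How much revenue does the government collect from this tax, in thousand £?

Rewrite in direct form: Qd = 235 − 2P and Qs = P + 175.
Without the tax, 235 − 2P = P + 175 gives 3P = 60, so P* = £20 and Q* = 195.
With the tax collected from suppliers, supply shifts: Qs = (P − 25.5) + 175.
Solving gives Q = 178 with consumers paying £28.5 and suppliers receiving £3 (the £25.5 wedge).
Revenue = t · Q = 25.5 · 178 = £4539.

Tax revenue = £4539 thousand.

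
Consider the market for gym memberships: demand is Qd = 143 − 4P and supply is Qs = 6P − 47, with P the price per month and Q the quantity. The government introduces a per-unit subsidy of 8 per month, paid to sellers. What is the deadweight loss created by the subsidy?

Deadweight loss = 76.8.

Without the subsidy, 143 − 4P = 6P − 47 gives 10P = 190, so P* = 19 and Q* = 67.
With a per-unit subsidy paid to sellers, each receives P + 8 per unit sold, so supply becomes Qs = 6(P + 8) − 47.
New equilibrium: buyers pay 14.2, sellers receive 22.2, Q = 86.2. (Wedge: Pb − Ps = −8.)
Quantity rises by |ΔQ| = |67 − 86.2| = 19.2.
DWL = ½ · t · |ΔQ| = ½ · 8 · 19.2 = 76.8.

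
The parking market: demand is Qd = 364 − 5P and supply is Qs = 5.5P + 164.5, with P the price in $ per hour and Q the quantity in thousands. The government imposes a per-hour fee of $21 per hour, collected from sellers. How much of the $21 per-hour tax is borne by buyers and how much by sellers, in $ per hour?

Without the tax, 364 − 5P = 5.5P + 164.5 gives 10.5P = 199.5, so P* = $19 and Q* = 269.
With the tax collected from sellers, supply shifts: Qs = 5.5(P − 21) + 164.5.
New equilibrium: buyers pay $30, sellers receive $9, Q = 214. (Wedge: Pb − Ps = 21.)
Burden on buyers: $11; on sellers: $10. (They sum to $21.)

Buyers bear $11 per hour; sellers bear $10 per hour.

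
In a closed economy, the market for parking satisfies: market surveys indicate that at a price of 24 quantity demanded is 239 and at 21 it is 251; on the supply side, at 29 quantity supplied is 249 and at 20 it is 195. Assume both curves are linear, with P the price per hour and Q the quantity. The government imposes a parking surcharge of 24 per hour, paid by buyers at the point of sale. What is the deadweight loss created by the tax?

Deadweight loss = 691.2.

Demand slope: (251 − 239)/(21 − 24) = -4, so Qd = 335 − 4P.
Supply slope: (195 − 249)/(20 − 29) = 6, so Qs = 6P + 75.
Without the tax, 335 − 4P = 6P + 75 gives 10P = 260, so P* = 26 and Q* = 231.
With the tax collected from buyers, demand (in seller-price terms) shifts: Qd = 335 − 4(P + 24).
Solving gives Q = 173.4 with buyers paying 40.4 and suppliers receiving 16.4 (the 24 wedge).
Quantity falls by |ΔQ| = |231 − 173.4| = 57.6.
DWL = ½ · t · |ΔQ| = ½ · 24 · 57.6 = 691.2.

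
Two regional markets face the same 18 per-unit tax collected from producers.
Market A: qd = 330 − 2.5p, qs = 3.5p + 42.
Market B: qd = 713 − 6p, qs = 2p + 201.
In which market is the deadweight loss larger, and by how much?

Market A: pre-tax p* = 48, q* = 210; post-tax q = 183.75; deadweight loss = 236.25.
Market B: pre-tax p* = 64, q* = 329; post-tax q = 302; deadweight loss = 243.
Difference: 236.25 vs 243 → market B is larger by 6.75.

Market B, by 6.75.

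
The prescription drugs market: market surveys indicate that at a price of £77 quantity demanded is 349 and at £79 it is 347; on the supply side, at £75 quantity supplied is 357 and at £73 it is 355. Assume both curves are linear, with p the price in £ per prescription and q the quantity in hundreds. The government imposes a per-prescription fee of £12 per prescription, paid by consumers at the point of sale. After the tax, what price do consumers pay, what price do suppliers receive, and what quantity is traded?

Demand slope: (347 − 349)/(79 − 77) = -1, so qd = 426 − p.
Supply slope: (355 − 357)/(73 − 75) = 1, so qs = p + 282.
Before the tax: set 426 − p = p + 282 → p* = £72, q* = 354.
With the tax collected from consumers, demand (in seller-price terms) shifts: qd = 426 − (p + 12).
Solving gives q = 348 with consumers paying £78 and suppliers receiving £66 (the £12 wedge).
The less price-elastic side of the market bears the larger share of a per-unit tax.

Consumers pay £78; suppliers receive £66; quantity = 348.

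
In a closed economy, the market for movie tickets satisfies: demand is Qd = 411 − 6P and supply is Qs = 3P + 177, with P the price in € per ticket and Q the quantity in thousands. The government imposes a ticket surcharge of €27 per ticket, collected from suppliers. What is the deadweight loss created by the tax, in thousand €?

Deadweight loss = €729 thousand.

Before the tax: set 411 − 6P = 3P + 177 → P* = €26, Q* = 255.
With the tax collected from suppliers, supply shifts: Qs = 3(P − 27) + 177.
New equilibrium: consumers pay €35, suppliers receive €8, Q = 201. (Wedge: Pb − Ps = 27.)
Quantity falls by |ΔQ| = |255 − 201| = 54.
DWL = ½ · t · |ΔQ| = ½ · 27 · 54 = €729.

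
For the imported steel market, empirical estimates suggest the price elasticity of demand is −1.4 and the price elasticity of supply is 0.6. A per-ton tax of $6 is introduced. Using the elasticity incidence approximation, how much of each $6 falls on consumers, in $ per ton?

Consumers bear ≈ $1.8 per ton.

Incidence ratio: consumers' share ≈ εs / (εs + |εd|) = 0.6 / (0.6 + 1.4) = 0.3.
So consumers bear ≈ 0.3 × $6 = $1.8; producers bear $4.2.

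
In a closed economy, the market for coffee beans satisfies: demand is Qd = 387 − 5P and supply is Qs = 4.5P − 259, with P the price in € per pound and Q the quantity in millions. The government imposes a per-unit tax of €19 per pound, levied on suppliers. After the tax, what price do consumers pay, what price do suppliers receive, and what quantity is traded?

Consumers pay €77; suppliers receive €58; quantity = 2.

Without the tax, 387 − 5P = 4.5P − 259 gives 9.5P = 646, so P* = €68 and Q* = 47.
With the tax collected from suppliers, supply shifts: Qs = 4.5(P − 19) − 259.
New equilibrium: consumers pay €77, suppliers receive €58, Q = 2. (Wedge: Pb − Ps = 19.)
The less price-elastic side of the market bears the larger share of a per-unit tax.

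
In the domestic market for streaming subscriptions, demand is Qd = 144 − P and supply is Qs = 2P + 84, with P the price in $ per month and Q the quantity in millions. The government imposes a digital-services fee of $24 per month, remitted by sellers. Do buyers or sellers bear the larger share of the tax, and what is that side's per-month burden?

Without the tax, 144 − P = 2P + 84 gives 3P = 60, so P* = $20 and Q* = 124.
With the tax collected from sellers, supply shifts: Qs = 2(P − 24) + 84.
New equilibrium: buyers pay $36, sellers receive $12, Q = 108. (Wedge: Pb − Ps = 24.)
Per-month burden: buyers $16, sellers $8.
Buyers take the larger share because demand is less price-elastic here (demand slope 1 vs supply slope 2).
The less price-elastic side of the market bears the larger share of a per-unit tax.

Buyers bear the larger share: $16 per month.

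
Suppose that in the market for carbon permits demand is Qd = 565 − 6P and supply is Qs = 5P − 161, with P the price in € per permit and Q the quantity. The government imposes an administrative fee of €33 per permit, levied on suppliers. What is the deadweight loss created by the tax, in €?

Before the tax: set 565 − 6P = 5P − 161 → P* = €66, Q* = 169.
With the tax collected from suppliers, supply shifts: Qs = 5(P − 33) − 161.
Solving gives Q = 79 with consumers paying €81 and suppliers receiving €48 (the €33 wedge).
Quantity falls by |ΔQ| = |169 − 79| = 90.
DWL = ½ · t · |ΔQ| = ½ · 33 · 90 = €1485.

Deadweight loss = €1485.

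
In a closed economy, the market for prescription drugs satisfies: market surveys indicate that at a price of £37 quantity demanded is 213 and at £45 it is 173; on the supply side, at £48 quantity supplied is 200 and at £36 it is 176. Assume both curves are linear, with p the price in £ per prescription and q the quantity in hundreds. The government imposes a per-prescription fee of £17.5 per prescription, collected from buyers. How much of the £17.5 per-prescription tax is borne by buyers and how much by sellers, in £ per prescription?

Demand slope: (173 − 213)/(45 − 37) = -5, so qd = 398 − 5p.
Supply slope: (176 − 200)/(36 − 48) = 2, so qs = 2p + 104.
Without the tax, 398 − 5p = 2p + 104 gives 7p = 294, so p* = £42 and q* = 188.
With the tax collected from buyers, demand (in seller-price terms) shifts: qd = 398 − 5(p + 17.5).
New equilibrium: buyers pay £47, sellers receive £29.5, q = 163. (Wedge: pb − ps = 17.5.)
Burden on buyers: £5; on sellers: £12.5. (They sum to £17.5.)
The less price-elastic side of the market bears the larger share of a per-unit tax.

Buyers bear £5 per prescription; sellers bear £12.5 per prescription.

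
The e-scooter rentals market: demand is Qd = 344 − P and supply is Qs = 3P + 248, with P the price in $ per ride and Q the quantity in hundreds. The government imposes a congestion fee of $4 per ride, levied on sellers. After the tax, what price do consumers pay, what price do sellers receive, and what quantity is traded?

Without the tax, 344 − P = 3P + 248 gives 4P = 96, so P* = $24 and Q* = 320.
With the tax collected from sellers, supply shifts: Qs = 3(P − 4) + 248.
New equilibrium: consumers pay $27, sellers receive $23, Q = 317. (Wedge: Pb − Ps = 4.)
The less price-elastic side of the market bears the larger share of a per-unit tax.

Consumers pay $27; sellers receive $23; quantity = 317.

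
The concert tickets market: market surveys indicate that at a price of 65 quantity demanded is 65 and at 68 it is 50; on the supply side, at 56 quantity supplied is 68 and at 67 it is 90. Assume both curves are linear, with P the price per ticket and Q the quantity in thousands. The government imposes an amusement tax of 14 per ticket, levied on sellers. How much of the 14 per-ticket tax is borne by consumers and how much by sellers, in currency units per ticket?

Consumers bear 4 per ticket; sellers bear 10 per ticket.

Demand slope: (50 − 65)/(68 − 65) = -5, so Qd = 390 − 5P.
Supply slope: (90 − 68)/(67 − 56) = 2, so Qs = 2P − 44.
Before the tax: set 390 − 5P = 2P − 44 → P* = 62, Q* = 80.
With the tax collected from sellers, supply shifts: Qs = 2(P − 14) − 44.
New equilibrium: consumers pay 66, sellers receive 52, Q = 60. (Wedge: Pb − Ps = 14.)
Burden on consumers: 4; on sellers: 10. (They sum to 14.)
The less price-elastic side of the market bears the larger share of a per-unit tax.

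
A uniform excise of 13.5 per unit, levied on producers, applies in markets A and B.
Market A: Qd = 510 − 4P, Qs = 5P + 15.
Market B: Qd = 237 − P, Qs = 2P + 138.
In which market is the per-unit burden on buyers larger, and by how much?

Market B, by 1.5.

Market A: pre-tax P* = 55, Q* = 290; post-tax Q = 260; per-unit burden on buyers = 7.5.
Market B: pre-tax P* = 33, Q* = 204; post-tax Q = 195; per-unit burden on buyers = 9.
Difference: 7.5 vs 9 → market B is larger by 1.5.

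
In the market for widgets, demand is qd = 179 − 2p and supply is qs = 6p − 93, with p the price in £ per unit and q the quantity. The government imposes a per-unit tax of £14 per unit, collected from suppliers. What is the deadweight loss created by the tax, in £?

Deadweight loss = £147.

Before the tax: set 179 − 2p = 6p − 93 → p* = £34, q* = 111.
With the tax collected from suppliers, supply shifts: qs = 6(p − 14) − 93.
Solving gives q = 90 with buyers paying £44.5 and suppliers receiving £30.5 (the £14 wedge).
Quantity falls by |ΔQ| = |111 − 90| = 21.
DWL = ½ · t · |ΔQ| = ½ · 14 · 21 = £147.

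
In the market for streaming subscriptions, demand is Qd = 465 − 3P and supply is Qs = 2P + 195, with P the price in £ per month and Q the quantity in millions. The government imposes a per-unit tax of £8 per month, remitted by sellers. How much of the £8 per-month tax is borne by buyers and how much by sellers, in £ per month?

Before the tax: set 465 − 3P = 2P + 195 → P* = £54, Q* = 303.
With the tax collected from sellers, supply shifts: Qs = 2(P − 8) + 195.
Solving gives Q = 293.4 with buyers paying £57.2 and sellers receiving £49.2 (the £8 wedge).
Burden on buyers: £3.2; on sellers: £4.8. (They sum to £8.)
The less price-elastic side of the market bears the larger share of a per-unit tax.

Buyers bear £3.2 per month; sellers bear £4.8 per month.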